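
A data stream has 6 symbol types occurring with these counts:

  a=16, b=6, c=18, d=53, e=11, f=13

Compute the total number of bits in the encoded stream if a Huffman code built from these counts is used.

Merge the two smallest weights repeatedly:
b(6) + e(11) → 17
f(13) + a(16) → 29
17 + c(18) → 35
29 + 35 → 64
d(53) + 64 → 117
Each symbol's bit-cost is frequency × depth; summing gives 262 bits (equivalently 17 + 29 + 35 + 64 + 117).

262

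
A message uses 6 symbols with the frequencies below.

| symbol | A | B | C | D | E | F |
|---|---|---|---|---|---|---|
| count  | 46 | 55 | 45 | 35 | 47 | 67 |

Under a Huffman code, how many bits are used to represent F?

2

Repeatedly merge the two smallest:
combine D(35), C(45) → 80
combine A(46), E(47) → 93
combine B(55), F(67) → 122
combine 80, 93 → 173
combine 122, 173 → 295
The subtree containing F is merged 2 times, so code length = 2.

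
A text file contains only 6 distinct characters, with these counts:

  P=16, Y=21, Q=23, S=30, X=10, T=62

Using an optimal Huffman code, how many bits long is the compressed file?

Merge the two smallest weights repeatedly:
merge X(10) and P(16): 26
merge Y(21) and Q(23): 44
merge 26 and S(30): 56
merge 44 and 56: 100
merge T(62) and 100: 162
The encoded length is the sum of every internal node's weight: 26 + 44 + 56 + 100 + 162 = 388 bits.

388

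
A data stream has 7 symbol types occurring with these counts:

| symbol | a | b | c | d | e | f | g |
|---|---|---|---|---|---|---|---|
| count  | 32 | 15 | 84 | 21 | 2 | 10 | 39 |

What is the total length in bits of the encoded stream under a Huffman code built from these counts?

480

Build the Huffman tree bottom-up:
combine e(2), f(10) → 12
combine 12, b(15) → 27
combine d(21), 27 → 48
combine a(32), g(39) → 71
combine 48, 71 → 119
combine c(84), 119 → 203
Total encoded bits = sum of merged weights = 12 + 27 + 48 + 71 + 119 + 203 = 480.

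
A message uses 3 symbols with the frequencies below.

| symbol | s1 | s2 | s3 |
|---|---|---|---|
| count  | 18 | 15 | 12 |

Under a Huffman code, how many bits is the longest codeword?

2

Merge the two lowest-weight nodes at each step:
s3(12) + s2(15) → 27
s1(18) + 27 → 45
The first pair merged (s3, s2) ends up deepest, at depth 2.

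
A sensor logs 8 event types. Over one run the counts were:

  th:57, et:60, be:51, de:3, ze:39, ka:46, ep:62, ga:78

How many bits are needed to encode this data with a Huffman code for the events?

Greedily combine the two least-frequent nodes:
combine de(3), ze(39) → 42
combine 42, ka(46) → 88
combine be(51), th(57) → 108
combine et(60), ep(62) → 122
combine ga(78), 88 → 166
combine 108, 122 → 230
combine 166, 230 → 396
Total encoded bits = sum of merged weights = 42 + 88 + 108 + 122 + 166 + 230 + 396 = 1152.

1152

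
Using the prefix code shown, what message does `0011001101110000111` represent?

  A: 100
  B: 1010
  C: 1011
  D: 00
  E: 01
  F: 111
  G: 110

Read left to right; each codeword is recognised as soon as it completes (prefix code):
  00→D | 110→G | 01→E | 1011→C | 100→A | 00→D | 111→F
Decoded message: DGECADF

DGECADF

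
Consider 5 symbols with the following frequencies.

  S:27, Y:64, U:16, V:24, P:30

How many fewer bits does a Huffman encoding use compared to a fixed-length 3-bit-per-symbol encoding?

128

Fixed-length: 3 bits × 161 symbols = 483 bits.
Huffman merges:
combine U(16), V(24) → 40
combine S(27), P(30) → 57
combine 40, 57 → 97
combine Y(64), 97 → 161
Huffman total = 40 + 57 + 97 + 161 = 355 bits.
Saving = 483 − 355 = 128 bits.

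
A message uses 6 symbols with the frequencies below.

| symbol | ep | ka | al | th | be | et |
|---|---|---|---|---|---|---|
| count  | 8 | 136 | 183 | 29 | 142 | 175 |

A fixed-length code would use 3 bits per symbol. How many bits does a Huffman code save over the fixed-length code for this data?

463

Fixed-length: 3 bits × 673 symbols = 2019 bits.
Huffman merges:
ep(8) + th(29) → 37
37 + ka(136) → 173
be(142) + 173 → 315
et(175) + al(183) → 358
315 + 358 → 673
Huffman total = 37 + 173 + 315 + 358 + 673 = 1556 bits.
Saving = 2019 − 1556 = 463 bits.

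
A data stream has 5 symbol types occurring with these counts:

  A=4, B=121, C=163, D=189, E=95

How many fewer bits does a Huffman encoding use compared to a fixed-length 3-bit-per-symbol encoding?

473

Fixed-length: 3 bits × 572 symbols = 1716 bits.
Huffman merges:
A(4) + E(95) → 99
99 + B(121) → 220
C(163) + D(189) → 352
220 + 352 → 572
Huffman total = 99 + 220 + 352 + 572 = 1243 bits.
Saving = 1716 − 1243 = 473 bits.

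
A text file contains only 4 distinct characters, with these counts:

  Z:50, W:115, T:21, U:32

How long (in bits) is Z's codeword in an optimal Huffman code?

Huffman merges, smallest pair first:
merge T(21) and U(32): 53
merge Z(50) and 53: 103
merge 103 and W(115): 218
Z sits 2 levels below the root, so its codeword is 2 bits.

2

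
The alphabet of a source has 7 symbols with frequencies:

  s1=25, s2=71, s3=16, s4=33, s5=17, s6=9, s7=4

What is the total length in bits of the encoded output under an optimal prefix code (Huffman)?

425

Greedily combine the two least-frequent nodes:
combine s7(4), s6(9) → 13
combine 13, s3(16) → 29
combine s5(17), s1(25) → 42
combine 29, s4(33) → 62
combine 42, 62 → 104
combine s2(71), 104 → 175
The encoded length is the sum of every internal node's weight: 13 + 29 + 42 + 62 + 104 + 175 = 425 bits.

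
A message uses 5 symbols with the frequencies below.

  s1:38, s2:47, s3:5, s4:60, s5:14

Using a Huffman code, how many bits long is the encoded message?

344

Build the Huffman tree bottom-up:
merge s3(5) and s5(14): 19
merge 19 and s1(38): 57
merge s2(47) and 57: 104
merge s4(60) and 104: 164
Total encoded bits = sum of merged weights = 19 + 57 + 104 + 164 = 344.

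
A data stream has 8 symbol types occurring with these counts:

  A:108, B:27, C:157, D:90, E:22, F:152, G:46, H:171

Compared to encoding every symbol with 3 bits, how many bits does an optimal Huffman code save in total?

184

Fixed-length: 3 bits × 773 symbols = 2319 bits.
Huffman merges:
E(22) + B(27) → 49
G(46) + 49 → 95
D(90) + 95 → 185
A(108) + F(152) → 260
C(157) + H(171) → 328
185 + 260 → 445
328 + 445 → 773
Huffman total = 49 + 95 + 185 + 260 + 328 + 445 + 773 = 2135 bits.
Saving = 2319 − 2135 = 184 bits.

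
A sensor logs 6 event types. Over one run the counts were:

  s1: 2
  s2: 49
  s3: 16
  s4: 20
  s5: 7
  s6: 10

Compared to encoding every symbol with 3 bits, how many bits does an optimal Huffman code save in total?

90

Fixed-length: 3 bits × 104 symbols = 312 bits.
Huffman merges:
merge s1(2) and s5(7): 9
merge 9 and s6(10): 19
merge s3(16) and 19: 35
merge s4(20) and 35: 55
merge s2(49) and 55: 104
Huffman total = 9 + 19 + 35 + 55 + 104 = 222 bits.
Saving = 312 − 222 = 90 bits.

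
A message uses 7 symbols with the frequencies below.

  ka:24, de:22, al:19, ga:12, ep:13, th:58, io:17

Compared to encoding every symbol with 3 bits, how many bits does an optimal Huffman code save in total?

58

Fixed-length: 3 bits × 165 symbols = 495 bits.
Huffman merges:
ga(12) + ep(13) → 25
io(17) + al(19) → 36
de(22) + ka(24) → 46
25 + 36 → 61
46 + th(58) → 104
61 + 104 → 165
Huffman total = 25 + 36 + 46 + 61 + 104 + 165 = 437 bits.
Saving = 495 − 437 = 58 bits.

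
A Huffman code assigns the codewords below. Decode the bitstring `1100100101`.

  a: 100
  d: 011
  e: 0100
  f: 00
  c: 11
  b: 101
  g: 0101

Read left to right; each codeword is recognised as soon as it completes (prefix code):
  11→c | 00→f | 100→a | 101→b
Decoded message: cfab

cfab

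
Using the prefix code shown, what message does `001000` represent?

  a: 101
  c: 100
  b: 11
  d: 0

ddcd

Read left to right; each codeword is recognised as soon as it completes (prefix code):
  0→d | 0→d | 100→c | 0→d
Decoded message: ddcd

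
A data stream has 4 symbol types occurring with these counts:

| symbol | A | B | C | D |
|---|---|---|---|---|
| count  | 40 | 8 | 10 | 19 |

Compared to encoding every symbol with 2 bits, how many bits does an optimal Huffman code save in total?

22

Fixed-length: 2 bits × 77 symbols = 154 bits.
Huffman merges:
merge B(8) and C(10): 18
merge 18 and D(19): 37
merge 37 and A(40): 77
Huffman total = 18 + 37 + 77 = 132 bits.
Saving = 154 − 132 = 22 bits.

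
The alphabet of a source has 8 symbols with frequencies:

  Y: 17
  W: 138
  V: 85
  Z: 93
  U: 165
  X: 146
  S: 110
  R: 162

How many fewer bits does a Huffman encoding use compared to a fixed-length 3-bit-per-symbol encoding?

63

Fixed-length: 3 bits × 916 symbols = 2748 bits.
Huffman merges:
combine Y(17), V(85) → 102
combine Z(93), 102 → 195
combine S(110), W(138) → 248
combine X(146), R(162) → 308
combine U(165), 195 → 360
combine 248, 308 → 556
combine 360, 556 → 916
Huffman total = 102 + 195 + 248 + 308 + 360 + 556 + 916 = 2685 bits.
Saving = 2748 − 2685 = 63 bits.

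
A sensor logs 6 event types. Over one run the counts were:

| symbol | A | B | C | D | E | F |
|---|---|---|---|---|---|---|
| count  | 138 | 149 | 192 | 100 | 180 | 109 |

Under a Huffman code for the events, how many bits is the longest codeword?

Merge the two lowest-weight nodes at each step:
combine D(100), F(109) → 209
combine A(138), B(149) → 287
combine E(180), C(192) → 372
combine 209, 287 → 496
combine 372, 496 → 868
The first pair merged (D, F) ends up deepest, at depth 3.

3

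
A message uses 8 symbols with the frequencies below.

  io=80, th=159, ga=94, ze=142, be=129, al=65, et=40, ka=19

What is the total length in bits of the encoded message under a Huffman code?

Build the Huffman tree bottom-up:
combine ka(19), et(40) → 59
combine 59, al(65) → 124
combine io(80), ga(94) → 174
combine 124, be(129) → 253
combine ze(142), th(159) → 301
combine 174, 253 → 427
combine 301, 427 → 728
Total encoded bits = sum of merged weights = 59 + 124 + 174 + 253 + 301 + 427 + 728 = 2066.

2066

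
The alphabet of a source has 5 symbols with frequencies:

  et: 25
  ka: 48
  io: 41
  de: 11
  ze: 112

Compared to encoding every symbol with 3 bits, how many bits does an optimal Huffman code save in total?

236

Fixed-length: 3 bits × 237 symbols = 711 bits.
Huffman merges:
de(11) + et(25) → 36
36 + io(41) → 77
ka(48) + 77 → 125
ze(112) + 125 → 237
Huffman total = 36 + 77 + 125 + 237 = 475 bits.
Saving = 711 − 475 = 236 bits.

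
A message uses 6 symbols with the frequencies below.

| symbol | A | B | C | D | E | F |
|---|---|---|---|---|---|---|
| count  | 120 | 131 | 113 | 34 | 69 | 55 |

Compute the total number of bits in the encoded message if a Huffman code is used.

Merge the two smallest weights repeatedly:
D(34) + F(55) → 89
E(69) + 89 → 158
C(113) + A(120) → 233
B(131) + 158 → 289
233 + 289 → 522
Total encoded bits = sum of merged weights = 89 + 158 + 233 + 289 + 522 = 1291.

1291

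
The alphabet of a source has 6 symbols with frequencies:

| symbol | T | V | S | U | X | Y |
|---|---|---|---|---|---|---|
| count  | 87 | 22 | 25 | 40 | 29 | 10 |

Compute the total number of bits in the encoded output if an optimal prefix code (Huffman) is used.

Greedily combine the two least-frequent nodes:
combine Y(10), V(22) → 32
combine S(25), X(29) → 54
combine 32, U(40) → 72
combine 54, 72 → 126
combine T(87), 126 → 213
The encoded length is the sum of every internal node's weight: 32 + 54 + 72 + 126 + 213 = 497 bits.

497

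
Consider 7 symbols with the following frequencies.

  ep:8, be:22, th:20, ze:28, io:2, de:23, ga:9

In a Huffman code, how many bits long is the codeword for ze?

2

Build the tree from the bottom:
merge io(2) and ep(8): 10
merge ga(9) and 10: 19
merge 19 and th(20): 39
merge be(22) and de(23): 45
merge ze(28) and 39: 67
merge 45 and 67: 112
The subtree containing ze is merged 2 times, so code length = 2.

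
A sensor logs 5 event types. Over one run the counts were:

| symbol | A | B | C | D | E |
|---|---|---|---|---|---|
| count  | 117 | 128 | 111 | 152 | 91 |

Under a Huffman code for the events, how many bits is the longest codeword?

Merge the two lowest-weight nodes at each step:
E(91) + C(111) → 202
A(117) + B(128) → 245
D(152) + 202 → 354
245 + 354 → 599
The rarest symbols sit at the bottom; the longest codeword is 3 bits.

3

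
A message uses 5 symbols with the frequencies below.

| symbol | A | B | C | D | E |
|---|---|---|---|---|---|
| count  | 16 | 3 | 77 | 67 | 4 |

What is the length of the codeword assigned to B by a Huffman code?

4

Build the tree from the bottom:
B(3) + E(4) → 7
7 + A(16) → 23
23 + D(67) → 90
C(77) + 90 → 167
B's leaf is at depth 4, giving a 4-bit codeword.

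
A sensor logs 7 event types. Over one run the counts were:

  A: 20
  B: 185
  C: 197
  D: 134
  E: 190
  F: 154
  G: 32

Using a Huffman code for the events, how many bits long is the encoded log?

2401

Build the Huffman tree bottom-up:
combine A(20), G(32) → 52
combine 52, D(134) → 186
combine F(154), B(185) → 339
combine 186, E(190) → 376
combine C(197), 339 → 536
combine 376, 536 → 912
Each symbol's bit-cost is frequency × depth; summing gives 2401 bits (equivalently 52 + 186 + 339 + 376 + 536 + 912).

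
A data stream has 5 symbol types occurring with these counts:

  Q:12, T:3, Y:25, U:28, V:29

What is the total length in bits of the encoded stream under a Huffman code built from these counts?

209

Merge the two smallest weights repeatedly:
combine T(3), Q(12) → 15
combine 15, Y(25) → 40
combine U(28), V(29) → 57
combine 40, 57 → 97
The encoded length is the sum of every internal node's weight: 15 + 40 + 57 + 97 = 209 bits.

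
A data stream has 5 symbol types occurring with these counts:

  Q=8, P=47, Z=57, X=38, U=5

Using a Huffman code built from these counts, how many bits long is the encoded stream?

317

Build the Huffman tree bottom-up:
merge U(5) and Q(8): 13
merge 13 and X(38): 51
merge P(47) and 51: 98
merge Z(57) and 98: 155
Each symbol's bit-cost is frequency × depth; summing gives 317 bits (equivalently 13 + 51 + 98 + 155).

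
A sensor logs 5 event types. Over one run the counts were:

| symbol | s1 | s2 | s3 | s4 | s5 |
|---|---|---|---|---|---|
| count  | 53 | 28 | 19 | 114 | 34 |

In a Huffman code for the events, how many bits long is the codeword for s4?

Repeatedly merge the two smallest:
merge s3(19) and s2(28): 47
merge s5(34) and 47: 81
merge s1(53) and 81: 134
merge s4(114) and 134: 248
s4 sits one level below the root: a 1-bit codeword.

1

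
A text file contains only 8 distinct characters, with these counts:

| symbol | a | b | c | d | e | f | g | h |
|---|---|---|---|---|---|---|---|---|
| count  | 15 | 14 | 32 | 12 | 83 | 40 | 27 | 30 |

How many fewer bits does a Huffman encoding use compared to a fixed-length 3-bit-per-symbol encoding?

57

Fixed-length: 3 bits × 253 symbols = 759 bits.
Huffman merges:
d(12) + b(14) → 26
a(15) + 26 → 41
g(27) + h(30) → 57
c(32) + f(40) → 72
41 + 57 → 98
72 + e(83) → 155
98 + 155 → 253
Huffman total = 26 + 41 + 57 + 72 + 98 + 155 + 253 = 702 bits.
Saving = 759 − 702 = 57 bits.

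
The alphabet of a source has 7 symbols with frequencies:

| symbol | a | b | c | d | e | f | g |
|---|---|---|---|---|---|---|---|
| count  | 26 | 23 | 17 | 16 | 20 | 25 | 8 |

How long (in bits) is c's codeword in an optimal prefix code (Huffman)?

Build the tree from the bottom:
merge g(8) and d(16): 24
merge c(17) and e(20): 37
merge b(23) and 24: 47
merge f(25) and a(26): 51
merge 37 and 47: 84
merge 51 and 84: 135
c sits 3 levels below the root, so its codeword is 3 bits.

3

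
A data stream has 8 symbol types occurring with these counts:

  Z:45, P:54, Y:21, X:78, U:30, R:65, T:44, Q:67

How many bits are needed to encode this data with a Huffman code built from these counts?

Merge the two smallest weights repeatedly:
combine Y(21), U(30) → 51
combine T(44), Z(45) → 89
combine 51, P(54) → 105
combine R(65), Q(67) → 132
combine X(78), 89 → 167
combine 105, 132 → 237
combine 167, 237 → 404
Total encoded bits = sum of merged weights = 51 + 89 + 105 + 132 + 167 + 237 + 404 = 1185.

1185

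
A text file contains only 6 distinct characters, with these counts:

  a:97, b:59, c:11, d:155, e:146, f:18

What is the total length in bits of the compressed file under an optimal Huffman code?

Merge the two smallest weights repeatedly:
merge c(11) and f(18): 29
merge 29 and b(59): 88
merge 88 and a(97): 185
merge e(146) and d(155): 301
merge 185 and 301: 486
The encoded length is the sum of every internal node's weight: 29 + 88 + 185 + 301 + 486 = 1089 bits.

1089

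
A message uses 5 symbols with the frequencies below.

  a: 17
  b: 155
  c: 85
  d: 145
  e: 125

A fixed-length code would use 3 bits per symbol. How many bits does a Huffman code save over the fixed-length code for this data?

Fixed-length: 3 bits × 527 symbols = 1581 bits.
Huffman merges:
merge a(17) and c(85): 102
merge 102 and e(125): 227
merge d(145) and b(155): 300
merge 227 and 300: 527
Huffman total = 102 + 227 + 300 + 527 = 1156 bits.
Saving = 1581 − 1156 = 425 bits.

425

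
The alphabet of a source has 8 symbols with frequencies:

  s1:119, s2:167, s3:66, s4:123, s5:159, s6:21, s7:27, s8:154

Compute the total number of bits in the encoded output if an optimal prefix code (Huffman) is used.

2344

Build the Huffman tree bottom-up:
s6(21) + s7(27) → 48
48 + s3(66) → 114
114 + s1(119) → 233
s4(123) + s8(154) → 277
s5(159) + s2(167) → 326
233 + 277 → 510
326 + 510 → 836
The encoded length is the sum of every internal node's weight: 48 + 114 + 233 + 277 + 326 + 510 + 836 = 2344 bits.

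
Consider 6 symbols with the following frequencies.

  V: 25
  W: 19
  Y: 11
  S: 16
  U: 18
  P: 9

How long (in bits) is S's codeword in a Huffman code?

Huffman merges, smallest pair first:
combine P(9), Y(11) → 20
combine S(16), U(18) → 34
combine W(19), 20 → 39
combine V(25), 34 → 59
combine 39, 59 → 98
The subtree containing S is merged 3 times, so code length = 3.

3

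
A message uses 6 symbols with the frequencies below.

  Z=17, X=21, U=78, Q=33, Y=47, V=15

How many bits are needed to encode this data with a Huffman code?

507

Build the Huffman tree bottom-up:
V(15) + Z(17) → 32
X(21) + 32 → 53
Q(33) + Y(47) → 80
53 + U(78) → 131
80 + 131 → 211
Total encoded bits = sum of merged weights = 32 + 53 + 80 + 131 + 211 = 507.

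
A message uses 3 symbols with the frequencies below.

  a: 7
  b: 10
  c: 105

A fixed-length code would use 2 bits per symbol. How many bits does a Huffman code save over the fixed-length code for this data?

105

Fixed-length: 2 bits × 122 symbols = 244 bits.
Huffman merges:
combine a(7), b(10) → 17
combine 17, c(105) → 122
Huffman total = 17 + 122 = 139 bits.
Saving = 244 − 139 = 105 bits.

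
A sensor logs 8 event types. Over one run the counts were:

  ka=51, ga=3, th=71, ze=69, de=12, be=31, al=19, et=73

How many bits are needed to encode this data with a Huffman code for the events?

888

Merge the two smallest weights repeatedly:
ga(3) + de(12) → 15
15 + al(19) → 34
be(31) + 34 → 65
ka(51) + 65 → 116
ze(69) + th(71) → 140
et(73) + 116 → 189
140 + 189 → 329
The encoded length is the sum of every internal node's weight: 15 + 34 + 65 + 116 + 140 + 189 + 329 = 888 bits.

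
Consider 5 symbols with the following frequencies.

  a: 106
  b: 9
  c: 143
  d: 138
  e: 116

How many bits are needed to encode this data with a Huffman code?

1139

Merge the two smallest weights repeatedly:
combine b(9), a(106) → 115
combine 115, e(116) → 231
combine d(138), c(143) → 281
combine 231, 281 → 512
Total encoded bits = sum of merged weights = 115 + 231 + 281 + 512 = 1139.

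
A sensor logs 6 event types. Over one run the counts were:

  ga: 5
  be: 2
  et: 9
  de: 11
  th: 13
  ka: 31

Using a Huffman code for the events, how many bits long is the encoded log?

Build the Huffman tree bottom-up:
combine be(2), ga(5) → 7
combine 7, et(9) → 16
combine de(11), th(13) → 24
combine 16, 24 → 40
combine ka(31), 40 → 71
Total encoded bits = sum of merged weights = 7 + 16 + 24 + 40 + 71 = 158.

158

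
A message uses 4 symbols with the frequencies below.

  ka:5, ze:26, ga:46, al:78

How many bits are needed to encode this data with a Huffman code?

263

Build the Huffman tree bottom-up:
ka(5) + ze(26) → 31
31 + ga(46) → 77
77 + al(78) → 155
Each symbol's bit-cost is frequency × depth; summing gives 263 bits (equivalently 31 + 77 + 155).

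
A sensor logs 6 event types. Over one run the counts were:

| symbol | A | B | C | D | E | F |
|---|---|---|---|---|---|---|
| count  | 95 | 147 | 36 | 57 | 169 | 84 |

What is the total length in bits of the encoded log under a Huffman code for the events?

1446

Greedily combine the two least-frequent nodes:
combine C(36), D(57) → 93
combine F(84), 93 → 177
combine A(95), B(147) → 242
combine E(169), 177 → 346
combine 242, 346 → 588
Total encoded bits = sum of merged weights = 93 + 177 + 242 + 346 + 588 = 1446.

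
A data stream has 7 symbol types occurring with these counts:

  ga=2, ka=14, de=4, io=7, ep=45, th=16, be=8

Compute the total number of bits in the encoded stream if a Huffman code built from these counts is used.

Build the Huffman tree bottom-up:
merge ga(2) and de(4): 6
merge 6 and io(7): 13
merge be(8) and 13: 21
merge ka(14) and th(16): 30
merge 21 and 30: 51
merge ep(45) and 51: 96
Each symbol's bit-cost is frequency × depth; summing gives 217 bits (equivalently 6 + 13 + 21 + 30 + 51 + 96).

217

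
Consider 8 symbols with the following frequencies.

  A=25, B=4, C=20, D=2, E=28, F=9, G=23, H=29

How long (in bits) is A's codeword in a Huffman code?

Build the tree from the bottom:
combine D(2), B(4) → 6
combine 6, F(9) → 15
combine 15, C(20) → 35
combine G(23), A(25) → 48
combine E(28), H(29) → 57
combine 35, 48 → 83
combine 57, 83 → 140
A's leaf is at depth 3, giving a 3-bit codeword.

3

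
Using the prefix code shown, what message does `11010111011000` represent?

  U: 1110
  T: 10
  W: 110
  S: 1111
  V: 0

WTUWVV

Read left to right; each codeword is recognised as soon as it completes (prefix code):
  110→W | 10→T | 1110→U | 110→W | 0→V | 0→V
Decoded message: WTUWVV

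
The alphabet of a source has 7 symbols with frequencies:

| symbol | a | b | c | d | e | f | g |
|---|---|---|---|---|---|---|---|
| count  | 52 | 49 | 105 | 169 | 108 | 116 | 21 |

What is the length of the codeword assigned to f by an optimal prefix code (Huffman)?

Huffman merges, smallest pair first:
g(21) + b(49) → 70
a(52) + 70 → 122
c(105) + e(108) → 213
f(116) + 122 → 238
d(169) + 213 → 382
238 + 382 → 620
f sits 2 levels below the root, so its codeword is 2 bits.

2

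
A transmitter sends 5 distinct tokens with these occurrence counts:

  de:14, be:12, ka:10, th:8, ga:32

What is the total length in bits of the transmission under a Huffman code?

Merge the two smallest weights repeatedly:
combine th(8), ka(10) → 18
combine be(12), de(14) → 26
combine 18, 26 → 44
combine ga(32), 44 → 76
The encoded length is the sum of every internal node's weight: 18 + 26 + 44 + 76 = 164 bits.

164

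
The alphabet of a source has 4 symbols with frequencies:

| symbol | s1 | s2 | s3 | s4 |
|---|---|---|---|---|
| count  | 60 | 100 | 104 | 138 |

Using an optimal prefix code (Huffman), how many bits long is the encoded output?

Merge the two smallest weights repeatedly:
s1(60) + s2(100) → 160
s3(104) + s4(138) → 242
160 + 242 → 402
Total encoded bits = sum of merged weights = 160 + 242 + 402 = 804.

804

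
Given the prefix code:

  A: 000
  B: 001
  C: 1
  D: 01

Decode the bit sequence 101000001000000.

CDABAA

Read left to right; each codeword is recognised as soon as it completes (prefix code):
  1→C | 01→D | 000→A | 001→B | 000→A | 000→A
Decoded message: CDABAA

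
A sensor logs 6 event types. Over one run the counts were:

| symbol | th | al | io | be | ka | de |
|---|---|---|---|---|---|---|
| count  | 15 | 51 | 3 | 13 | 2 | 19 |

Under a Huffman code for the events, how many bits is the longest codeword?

Merge the two lowest-weight nodes at each step:
combine ka(2), io(3) → 5
combine 5, be(13) → 18
combine th(15), 18 → 33
combine de(19), 33 → 52
combine al(51), 52 → 103
Maximum depth reached is 5.

5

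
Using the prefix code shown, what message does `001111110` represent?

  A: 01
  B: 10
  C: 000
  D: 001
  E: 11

Read left to right; each codeword is recognised as soon as it completes (prefix code):
  001→D | 11→E | 11→E | 10→B
Decoded message: DEEB

DEEB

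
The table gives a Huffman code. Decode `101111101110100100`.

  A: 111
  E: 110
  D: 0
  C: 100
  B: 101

Read left to right; each codeword is recognised as soon as it completes (prefix code):
  101→B | 111→A | 101→B | 110→E | 100→C | 100→C
Decoded message: BABECC

BABECC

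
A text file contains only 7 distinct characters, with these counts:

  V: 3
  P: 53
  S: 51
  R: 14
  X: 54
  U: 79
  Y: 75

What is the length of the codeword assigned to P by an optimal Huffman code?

3

Build the tree from the bottom:
merge V(3) and R(14): 17
merge 17 and S(51): 68
merge P(53) and X(54): 107
merge 68 and Y(75): 143
merge U(79) and 107: 186
merge 143 and 186: 329
P sits 3 levels below the root, so its codeword is 3 bits.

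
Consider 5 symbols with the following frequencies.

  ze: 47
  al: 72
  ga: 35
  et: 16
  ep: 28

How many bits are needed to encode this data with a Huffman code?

Merge the two smallest weights repeatedly:
et(16) + ep(28) → 44
ga(35) + 44 → 79
ze(47) + al(72) → 119
79 + 119 → 198
Each symbol's bit-cost is frequency × depth; summing gives 440 bits (equivalently 44 + 79 + 119 + 198).

440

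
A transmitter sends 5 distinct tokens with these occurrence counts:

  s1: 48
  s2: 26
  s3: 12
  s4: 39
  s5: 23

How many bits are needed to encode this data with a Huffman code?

331

Merge the two smallest weights repeatedly:
combine s3(12), s5(23) → 35
combine s2(26), 35 → 61
combine s4(39), s1(48) → 87
combine 61, 87 → 148
Each symbol's bit-cost is frequency × depth; summing gives 331 bits (equivalently 35 + 61 + 87 + 148).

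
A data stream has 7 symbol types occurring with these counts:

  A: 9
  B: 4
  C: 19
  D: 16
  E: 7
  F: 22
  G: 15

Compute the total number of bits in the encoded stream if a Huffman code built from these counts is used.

Merge the two smallest weights repeatedly:
merge B(4) and E(7): 11
merge A(9) and 11: 20
merge G(15) and D(16): 31
merge C(19) and 20: 39
merge F(22) and 31: 53
merge 39 and 53: 92
Each symbol's bit-cost is frequency × depth; summing gives 246 bits (equivalently 11 + 20 + 31 + 39 + 53 + 92).

246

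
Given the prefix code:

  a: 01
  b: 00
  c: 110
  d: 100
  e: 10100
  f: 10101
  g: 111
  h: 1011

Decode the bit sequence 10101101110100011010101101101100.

fheafahad

Read left to right; each codeword is recognised as soon as it completes (prefix code):
  10101→f | 1011→h | 10100→e | 01→a | 10101→f | 01→a | 1011→h | 01→a | 100→d
Decoded message: fheafahad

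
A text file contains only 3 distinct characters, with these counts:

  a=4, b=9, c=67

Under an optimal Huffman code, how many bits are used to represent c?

1

Build the tree from the bottom:
a(4) + b(9) → 13
13 + c(67) → 80
c is a child of the root — depth 1, so its codeword is a single bit.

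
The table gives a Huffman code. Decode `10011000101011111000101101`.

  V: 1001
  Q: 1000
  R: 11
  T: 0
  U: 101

VQUTRRQUU

Read left to right; each codeword is recognised as soon as it completes (prefix code):
  1001→V | 1000→Q | 101→U | 0→T | 11→R | 11→R | 1000→Q | 101→U | 101→U
Decoded message: VQUTRRQUU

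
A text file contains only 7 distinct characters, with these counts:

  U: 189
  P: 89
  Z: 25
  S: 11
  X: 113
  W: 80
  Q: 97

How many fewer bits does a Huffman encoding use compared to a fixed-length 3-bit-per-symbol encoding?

Fixed-length: 3 bits × 604 symbols = 1812 bits.
Huffman merges:
combine S(11), Z(25) → 36
combine 36, W(80) → 116
combine P(89), Q(97) → 186
combine X(113), 116 → 229
combine 186, U(189) → 375
combine 229, 375 → 604
Huffman total = 36 + 116 + 186 + 229 + 375 + 604 = 1546 bits.
Saving = 1812 − 1546 = 266 bits.

266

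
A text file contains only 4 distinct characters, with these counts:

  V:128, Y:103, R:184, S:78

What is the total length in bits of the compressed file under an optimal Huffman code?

Greedily combine the two least-frequent nodes:
merge S(78) and Y(103): 181
merge V(128) and 181: 309
merge R(184) and 309: 493
Total encoded bits = sum of merged weights = 181 + 309 + 493 = 983.

983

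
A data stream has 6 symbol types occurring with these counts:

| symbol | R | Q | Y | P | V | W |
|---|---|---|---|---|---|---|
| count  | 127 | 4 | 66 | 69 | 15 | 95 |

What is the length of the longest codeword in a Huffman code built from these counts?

4

Merge the two lowest-weight nodes at each step:
merge Q(4) and V(15): 19
merge 19 and Y(66): 85
merge P(69) and 85: 154
merge W(95) and R(127): 222
merge 154 and 222: 376
Maximum depth reached is 4.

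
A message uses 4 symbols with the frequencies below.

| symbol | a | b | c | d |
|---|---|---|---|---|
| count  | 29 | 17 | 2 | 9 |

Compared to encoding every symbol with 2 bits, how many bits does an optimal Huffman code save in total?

Fixed-length: 2 bits × 57 symbols = 114 bits.
Huffman merges:
merge c(2) and d(9): 11
merge 11 and b(17): 28
merge 28 and a(29): 57
Huffman total = 11 + 28 + 57 = 96 bits.
Saving = 114 − 96 = 18 bits.

18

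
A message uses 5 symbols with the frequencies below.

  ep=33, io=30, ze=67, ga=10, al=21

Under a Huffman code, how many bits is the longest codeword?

Merge the two lowest-weight nodes at each step:
ga(10) + al(21) → 31
io(30) + 31 → 61
ep(33) + 61 → 94
ze(67) + 94 → 161
The rarest symbols sit at the bottom; the longest codeword is 4 bits.

4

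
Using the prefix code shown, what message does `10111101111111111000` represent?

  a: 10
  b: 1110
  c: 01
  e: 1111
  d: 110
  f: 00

aeceeaf

Read left to right; each codeword is recognised as soon as it completes (prefix code):
  10→a | 1111→e | 01→c | 1111→e | 1111→e | 10→a | 00→f
Decoded message: aeceeaf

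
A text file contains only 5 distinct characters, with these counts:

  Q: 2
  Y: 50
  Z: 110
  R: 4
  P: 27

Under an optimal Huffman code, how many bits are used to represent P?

3

Repeatedly merge the two smallest:
merge Q(2) and R(4): 6
merge 6 and P(27): 33
merge 33 and Y(50): 83
merge 83 and Z(110): 193
P's leaf is at depth 3, giving a 3-bit codeword.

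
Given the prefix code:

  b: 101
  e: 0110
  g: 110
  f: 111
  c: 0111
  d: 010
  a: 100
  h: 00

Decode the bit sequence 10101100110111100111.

Read left to right; each codeword is recognised as soon as it completes (prefix code):
  101→b | 0110→e | 0110→e | 111→f | 100→a | 111→f
Decoded message: beefaf

beefaf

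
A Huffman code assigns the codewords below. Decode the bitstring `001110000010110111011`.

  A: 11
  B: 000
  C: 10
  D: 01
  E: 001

Read left to right; each codeword is recognised as soon as it completes (prefix code):
  001→E | 11→A | 000→B | 001→E | 01→D | 10→C | 11→A | 10→C | 11→A
Decoded message: EABEDCACA

EABEDCACA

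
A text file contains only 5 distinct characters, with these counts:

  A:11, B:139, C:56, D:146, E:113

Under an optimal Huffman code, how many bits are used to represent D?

Build the tree from the bottom:
A(11) + C(56) → 67
67 + E(113) → 180
B(139) + D(146) → 285
180 + 285 → 465
The subtree containing D is merged 2 times, so code length = 2.

2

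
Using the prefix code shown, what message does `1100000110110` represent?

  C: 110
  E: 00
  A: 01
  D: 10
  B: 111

Read left to right; each codeword is recognised as soon as it completes (prefix code):
  110→C | 00→E | 00→E | 110→C | 110→C
Decoded message: CEECC

CEECC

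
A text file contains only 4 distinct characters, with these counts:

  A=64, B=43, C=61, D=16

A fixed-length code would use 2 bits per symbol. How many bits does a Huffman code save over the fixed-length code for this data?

5

Fixed-length: 2 bits × 184 symbols = 368 bits.
Huffman merges:
merge D(16) and B(43): 59
merge 59 and C(61): 120
merge A(64) and 120: 184
Huffman total = 59 + 120 + 184 = 363 bits.
Saving = 368 − 363 = 5 bits.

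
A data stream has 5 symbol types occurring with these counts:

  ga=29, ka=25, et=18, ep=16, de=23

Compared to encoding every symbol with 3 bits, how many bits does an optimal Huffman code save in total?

Fixed-length: 3 bits × 111 symbols = 333 bits.
Huffman merges:
combine ep(16), et(18) → 34
combine de(23), ka(25) → 48
combine ga(29), 34 → 63
combine 48, 63 → 111
Huffman total = 34 + 48 + 63 + 111 = 256 bits.
Saving = 333 − 256 = 77 bits.

77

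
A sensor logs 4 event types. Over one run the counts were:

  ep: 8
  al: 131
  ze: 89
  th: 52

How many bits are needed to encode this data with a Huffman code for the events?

489

Greedily combine the two least-frequent nodes:
merge ep(8) and th(52): 60
merge 60 and ze(89): 149
merge al(131) and 149: 280
The encoded length is the sum of every internal node's weight: 60 + 149 + 280 = 489 bits.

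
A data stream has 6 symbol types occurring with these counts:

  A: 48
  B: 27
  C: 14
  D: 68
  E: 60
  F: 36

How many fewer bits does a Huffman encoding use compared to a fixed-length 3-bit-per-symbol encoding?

135

Fixed-length: 3 bits × 253 symbols = 759 bits.
Huffman merges:
merge C(14) and B(27): 41
merge F(36) and 41: 77
merge A(48) and E(60): 108
merge D(68) and 77: 145
merge 108 and 145: 253
Huffman total = 41 + 77 + 108 + 145 + 253 = 624 bits.
Saving = 759 − 624 = 135 bits.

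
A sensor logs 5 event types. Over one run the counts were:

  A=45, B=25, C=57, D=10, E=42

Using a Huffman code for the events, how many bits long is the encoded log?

Merge the two smallest weights repeatedly:
merge D(10) and B(25): 35
merge 35 and E(42): 77
merge A(45) and C(57): 102
merge 77 and 102: 179
The encoded length is the sum of every internal node's weight: 35 + 77 + 102 + 179 = 393 bits.

393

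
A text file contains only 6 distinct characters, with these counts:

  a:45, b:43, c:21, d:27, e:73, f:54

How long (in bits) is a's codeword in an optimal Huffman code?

Repeatedly merge the two smallest:
merge c(21) and d(27): 48
merge b(43) and a(45): 88
merge 48 and f(54): 102
merge e(73) and 88: 161
merge 102 and 161: 263
a sits 3 levels below the root, so its codeword is 3 bits.

3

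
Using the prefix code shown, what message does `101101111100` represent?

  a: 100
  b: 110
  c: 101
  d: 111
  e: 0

ccda

Read left to right; each codeword is recognised as soon as it completes (prefix code):
  101→c | 101→c | 111→d | 100→a
Decoded message: ccda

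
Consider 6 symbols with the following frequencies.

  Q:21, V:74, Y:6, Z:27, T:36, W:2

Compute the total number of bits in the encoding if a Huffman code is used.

351

Merge the two smallest weights repeatedly:
combine W(2), Y(6) → 8
combine 8, Q(21) → 29
combine Z(27), 29 → 56
combine T(36), 56 → 92
combine V(74), 92 → 166
Each symbol's bit-cost is frequency × depth; summing gives 351 bits (equivalently 8 + 29 + 56 + 92 + 166).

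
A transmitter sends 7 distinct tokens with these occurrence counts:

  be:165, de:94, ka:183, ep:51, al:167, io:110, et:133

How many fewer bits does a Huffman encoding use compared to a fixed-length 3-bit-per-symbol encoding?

Fixed-length: 3 bits × 903 symbols = 2709 bits.
Huffman merges:
combine ep(51), de(94) → 145
combine io(110), et(133) → 243
combine 145, be(165) → 310
combine al(167), ka(183) → 350
combine 243, 310 → 553
combine 350, 553 → 903
Huffman total = 145 + 243 + 310 + 350 + 553 + 903 = 2504 bits.
Saving = 2709 − 2504 = 205 bits.

205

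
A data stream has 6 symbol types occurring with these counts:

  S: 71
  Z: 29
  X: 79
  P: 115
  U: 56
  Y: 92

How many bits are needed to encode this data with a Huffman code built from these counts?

1119

Build the Huffman tree bottom-up:
merge Z(29) and U(56): 85
merge S(71) and X(79): 150
merge 85 and Y(92): 177
merge P(115) and 150: 265
merge 177 and 265: 442
Each symbol's bit-cost is frequency × depth; summing gives 1119 bits (equivalently 85 + 150 + 177 + 265 + 442).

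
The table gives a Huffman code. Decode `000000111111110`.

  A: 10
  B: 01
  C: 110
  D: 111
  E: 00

Read left to right; each codeword is recognised as soon as it completes (prefix code):
  00→E | 00→E | 00→E | 111→D | 111→D | 110→C
Decoded message: EEEDDC

EEEDDC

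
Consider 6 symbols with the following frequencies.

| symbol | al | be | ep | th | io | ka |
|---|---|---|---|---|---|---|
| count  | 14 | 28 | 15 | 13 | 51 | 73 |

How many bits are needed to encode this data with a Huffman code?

Build the Huffman tree bottom-up:
th(13) + al(14) → 27
ep(15) + 27 → 42
be(28) + 42 → 70
io(51) + 70 → 121
ka(73) + 121 → 194
Total encoded bits = sum of merged weights = 27 + 42 + 70 + 121 + 194 = 454.

454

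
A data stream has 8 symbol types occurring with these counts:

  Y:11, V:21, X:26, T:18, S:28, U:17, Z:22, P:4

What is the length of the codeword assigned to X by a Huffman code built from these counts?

Build the tree from the bottom:
P(4) + Y(11) → 15
15 + U(17) → 32
T(18) + V(21) → 39
Z(22) + X(26) → 48
S(28) + 32 → 60
39 + 48 → 87
60 + 87 → 147
X sits 3 levels below the root, so its codeword is 3 bits.

3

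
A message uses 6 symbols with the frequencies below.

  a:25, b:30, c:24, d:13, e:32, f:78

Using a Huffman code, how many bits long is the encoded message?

487

Merge the two smallest weights repeatedly:
d(13) + c(24) → 37
a(25) + b(30) → 55
e(32) + 37 → 69
55 + 69 → 124
f(78) + 124 → 202
Each symbol's bit-cost is frequency × depth; summing gives 487 bits (equivalently 37 + 55 + 69 + 124 + 202).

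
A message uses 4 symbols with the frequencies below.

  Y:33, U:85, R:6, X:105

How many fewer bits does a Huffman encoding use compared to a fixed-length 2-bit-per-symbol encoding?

Fixed-length: 2 bits × 229 symbols = 458 bits.
Huffman merges:
merge R(6) and Y(33): 39
merge 39 and U(85): 124
merge X(105) and 124: 229
Huffman total = 39 + 124 + 229 = 392 bits.
Saving = 458 − 392 = 66 bits.

66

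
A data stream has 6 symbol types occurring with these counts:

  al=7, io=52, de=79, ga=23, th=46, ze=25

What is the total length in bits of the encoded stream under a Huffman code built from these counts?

Merge the two smallest weights repeatedly:
combine al(7), ga(23) → 30
combine ze(25), 30 → 55
combine th(46), io(52) → 98
combine 55, de(79) → 134
combine 98, 134 → 232
Total encoded bits = sum of merged weights = 30 + 55 + 98 + 134 + 232 = 549.

549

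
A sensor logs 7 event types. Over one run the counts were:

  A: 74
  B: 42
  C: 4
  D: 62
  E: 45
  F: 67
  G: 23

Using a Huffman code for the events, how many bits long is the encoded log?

837

Merge the two smallest weights repeatedly:
combine C(4), G(23) → 27
combine 27, B(42) → 69
combine E(45), D(62) → 107
combine F(67), 69 → 136
combine A(74), 107 → 181
combine 136, 181 → 317
The encoded length is the sum of every internal node's weight: 27 + 69 + 107 + 136 + 181 + 317 = 837 bits.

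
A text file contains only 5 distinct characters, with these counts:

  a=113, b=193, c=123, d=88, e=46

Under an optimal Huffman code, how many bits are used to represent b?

Huffman merges, smallest pair first:
e(46) + d(88) → 134
a(113) + c(123) → 236
134 + b(193) → 327
236 + 327 → 563
The subtree containing b is merged 2 times, so code length = 2.

2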